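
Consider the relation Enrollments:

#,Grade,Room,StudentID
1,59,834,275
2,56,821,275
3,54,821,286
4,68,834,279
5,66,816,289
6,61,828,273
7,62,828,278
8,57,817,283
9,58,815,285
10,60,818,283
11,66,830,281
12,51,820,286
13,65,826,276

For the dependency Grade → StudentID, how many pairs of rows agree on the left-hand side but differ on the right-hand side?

1

Grade=66: violating pairs (5,11) — 1 pair.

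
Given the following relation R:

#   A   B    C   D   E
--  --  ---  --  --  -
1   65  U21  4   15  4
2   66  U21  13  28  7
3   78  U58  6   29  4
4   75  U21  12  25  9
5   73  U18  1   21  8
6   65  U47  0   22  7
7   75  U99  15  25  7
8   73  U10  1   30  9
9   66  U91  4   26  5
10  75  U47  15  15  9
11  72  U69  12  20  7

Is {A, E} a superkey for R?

No

Rows 4 and 10 have the same {A, E} value (A=75, E=9) but are distinct tuples, so {A, E} does not determine every attribute — not a superkey.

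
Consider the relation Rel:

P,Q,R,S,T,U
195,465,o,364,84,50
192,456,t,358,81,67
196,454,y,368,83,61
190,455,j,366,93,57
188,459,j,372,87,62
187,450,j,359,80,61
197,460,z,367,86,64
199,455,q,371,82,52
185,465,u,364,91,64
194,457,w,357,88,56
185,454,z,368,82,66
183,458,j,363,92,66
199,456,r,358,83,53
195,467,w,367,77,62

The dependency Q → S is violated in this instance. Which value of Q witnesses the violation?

455

Q=465: 2 rows → S = 364, 364 ✓
Q=456: 2 rows → S = 358, 358 ✓
Q=454: 2 rows → S = 368, 368 ✓
Q=455: 2 rows → S takes values {366, 371} — violation
Q=459: 1 row → S = 372 ✓
Q=450: 1 row → S = 359 ✓
Q=460: 1 row → S = 367 ✓
Q=457: 1 row → S = 357 ✓
Q=458: 1 row → S = 363 ✓
Q=467: 1 row → S = 367 ✓
The only Q value with inconsistent S is Q=455.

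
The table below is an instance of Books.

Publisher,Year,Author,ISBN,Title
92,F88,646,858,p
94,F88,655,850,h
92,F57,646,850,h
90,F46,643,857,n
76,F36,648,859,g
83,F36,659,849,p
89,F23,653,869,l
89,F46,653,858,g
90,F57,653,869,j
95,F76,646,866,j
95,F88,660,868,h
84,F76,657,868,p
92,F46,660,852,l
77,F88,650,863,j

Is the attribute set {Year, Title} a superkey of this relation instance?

No

Two distinct rows share (Year=F88, Title=h), so {Year, Title} does not determine every attribute — not a superkey.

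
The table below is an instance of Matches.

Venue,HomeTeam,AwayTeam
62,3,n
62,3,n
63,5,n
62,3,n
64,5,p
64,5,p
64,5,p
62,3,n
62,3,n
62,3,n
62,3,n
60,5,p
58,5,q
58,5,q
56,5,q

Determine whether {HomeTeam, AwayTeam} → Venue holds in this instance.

No

(HomeTeam=3, AwayTeam=n): 7 rows → Venue = 62, 62, 62, 62, 62, 62, 62 ✓
(HomeTeam=5, AwayTeam=n): 1 row → Venue = 63 ✓
(HomeTeam=5, AwayTeam=p): 4 rows → Venue takes values {64, 60} — violation
(HomeTeam=5, AwayTeam=q): 3 rows → Venue takes values {58, 56} — violation
Two rows agree on {HomeTeam, AwayTeam} but differ on Venue, so {HomeTeam, AwayTeam} → Venue does not hold.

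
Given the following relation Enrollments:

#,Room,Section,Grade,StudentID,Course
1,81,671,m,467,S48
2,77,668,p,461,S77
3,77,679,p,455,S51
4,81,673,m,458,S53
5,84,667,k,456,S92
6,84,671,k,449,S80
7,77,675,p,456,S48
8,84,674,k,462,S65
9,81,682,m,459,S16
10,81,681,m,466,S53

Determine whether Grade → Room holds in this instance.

Grade=m: rows 1, 4, 9, 10 → Room = 81, 81, 81, 81 ✓
Grade=p: rows 2, 3, 7 → Room = 77, 77, 77 ✓
Grade=k: rows 5, 6, 8 → Room = 84, 84, 84 ✓
Every Grade value is associated with a single Room value, so Grade → Room holds.

Yes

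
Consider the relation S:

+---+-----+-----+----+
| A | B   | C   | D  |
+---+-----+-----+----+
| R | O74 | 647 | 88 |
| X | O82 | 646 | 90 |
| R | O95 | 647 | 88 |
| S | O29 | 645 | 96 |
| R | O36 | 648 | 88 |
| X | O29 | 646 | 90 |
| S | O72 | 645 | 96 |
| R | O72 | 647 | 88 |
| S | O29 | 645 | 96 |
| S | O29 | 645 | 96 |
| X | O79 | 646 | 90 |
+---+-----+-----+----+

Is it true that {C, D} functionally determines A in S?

(C=647, D=88): 3 rows → A = R, R, R ✓
(C=646, D=90): 3 rows → A = X, X, X ✓
(C=645, D=96): 4 rows → A = S, S, S, S ✓
(C=648, D=88): 1 row → A = R ✓
Every {C, D} value is associated with a single A value, so {C, D} → A holds.

Yes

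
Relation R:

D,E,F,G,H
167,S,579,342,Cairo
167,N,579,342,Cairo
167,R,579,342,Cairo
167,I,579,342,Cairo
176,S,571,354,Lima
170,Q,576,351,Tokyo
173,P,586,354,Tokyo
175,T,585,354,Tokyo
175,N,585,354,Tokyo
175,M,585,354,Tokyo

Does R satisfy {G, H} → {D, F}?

No

(G=342, H=Cairo): 4 rows → {D,F} = (167, 579), (167, 579), (167, 579), (167, 579) ✓
(G=354, H=Lima): 1 row → {D,F} = (176, 571) ✓
(G=351, H=Tokyo): 1 row → {D,F} = (170, 576) ✓
(G=354, H=Tokyo): 4 rows → {D,F} takes values {(173, 586), (175, 585)} — violation
Two rows agree on {G, H} but differ on {D, F}, so {G, H} → {D, F} does not hold.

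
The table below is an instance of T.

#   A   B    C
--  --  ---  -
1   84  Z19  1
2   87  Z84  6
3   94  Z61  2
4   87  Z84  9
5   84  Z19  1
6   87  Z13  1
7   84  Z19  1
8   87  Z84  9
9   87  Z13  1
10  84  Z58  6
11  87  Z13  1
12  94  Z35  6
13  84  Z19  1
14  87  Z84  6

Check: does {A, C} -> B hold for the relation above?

(A=84, C=1): rows 1, 5, 7, 13 → B = Z19, Z19, Z19, Z19 ✓
(A=87, C=6): rows 2, 14 → B = Z84, Z84 ✓
(A=94, C=2): row 3 → B = Z61 ✓
(A=87, C=9): rows 4, 8 → B = Z84, Z84 ✓
(A=87, C=1): rows 6, 9, 11 → B = Z13, Z13, Z13 ✓
(A=84, C=6): row 10 → B = Z58 ✓
(A=94, C=6): row 12 → B = Z35 ✓
Every {A, C} value is associated with a single B value, so {A, C} -> B holds.

Yes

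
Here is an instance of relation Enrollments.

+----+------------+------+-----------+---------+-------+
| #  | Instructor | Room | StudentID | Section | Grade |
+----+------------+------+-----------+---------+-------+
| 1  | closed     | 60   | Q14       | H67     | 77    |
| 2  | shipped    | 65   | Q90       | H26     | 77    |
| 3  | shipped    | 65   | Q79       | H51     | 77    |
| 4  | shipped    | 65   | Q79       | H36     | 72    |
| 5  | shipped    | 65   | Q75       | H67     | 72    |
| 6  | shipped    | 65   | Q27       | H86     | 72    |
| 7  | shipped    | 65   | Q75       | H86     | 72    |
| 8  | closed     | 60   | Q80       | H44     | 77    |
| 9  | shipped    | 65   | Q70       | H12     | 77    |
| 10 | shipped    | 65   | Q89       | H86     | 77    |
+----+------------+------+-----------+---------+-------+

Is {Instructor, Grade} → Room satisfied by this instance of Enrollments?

Yes

(Instructor=closed, Grade=77): rows 1, 8 → Room = 60, 60 ✓
(Instructor=shipped, Grade=77): rows 2, 3, 9, 10 → Room = 65, 65, 65, 65 ✓
(Instructor=shipped, Grade=72): rows 4, 5, 6, 7 → Room = 65, 65, 65, 65 ✓
Every {Instructor, Grade} value is associated with a single Room value, so {Instructor, Grade} → Room holds.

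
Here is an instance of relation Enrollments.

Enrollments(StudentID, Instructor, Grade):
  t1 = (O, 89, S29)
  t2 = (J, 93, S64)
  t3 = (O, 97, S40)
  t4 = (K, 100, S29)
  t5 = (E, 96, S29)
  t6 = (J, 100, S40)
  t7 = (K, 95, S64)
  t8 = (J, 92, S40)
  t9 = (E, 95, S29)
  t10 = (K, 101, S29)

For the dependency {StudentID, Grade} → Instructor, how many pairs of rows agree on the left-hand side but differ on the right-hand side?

3

(StudentID=K, Grade=S29): violating pairs (4,10) — 1 pair.
(StudentID=E, Grade=S29): violating pairs (5,9) — 1 pair.
(StudentID=J, Grade=S40): violating pairs (6,8) — 1 pair.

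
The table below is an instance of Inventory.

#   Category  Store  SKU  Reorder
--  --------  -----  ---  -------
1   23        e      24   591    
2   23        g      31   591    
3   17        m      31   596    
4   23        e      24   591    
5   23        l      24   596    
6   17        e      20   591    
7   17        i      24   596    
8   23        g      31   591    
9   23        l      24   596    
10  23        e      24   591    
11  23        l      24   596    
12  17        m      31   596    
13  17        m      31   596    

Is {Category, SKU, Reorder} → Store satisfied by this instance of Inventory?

Yes

(Category=23, SKU=24, Reorder=591): rows 1, 4, 10 → Store = e, e, e ✓
(Category=23, SKU=31, Reorder=591): rows 2, 8 → Store = g, g ✓
(Category=17, SKU=31, Reorder=596): rows 3, 12, 13 → Store = m, m, m ✓
(Category=23, SKU=24, Reorder=596): rows 5, 9, 11 → Store = l, l, l ✓
(Category=17, SKU=20, Reorder=591): row 6 → Store = e ✓
(Category=17, SKU=24, Reorder=596): row 7 → Store = i ✓
Every {Category, SKU, Reorder} value is associated with a single Store value, so {Category, SKU, Reorder} → Store holds.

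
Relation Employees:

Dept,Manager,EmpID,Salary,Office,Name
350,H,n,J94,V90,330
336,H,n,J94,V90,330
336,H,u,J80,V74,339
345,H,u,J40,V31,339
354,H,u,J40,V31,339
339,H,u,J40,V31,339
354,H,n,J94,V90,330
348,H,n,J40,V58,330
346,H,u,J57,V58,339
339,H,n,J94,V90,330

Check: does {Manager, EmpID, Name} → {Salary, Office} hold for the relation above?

(Manager=H, EmpID=n, Name=330): 5 rows → {Salary,Office} takes values {(J94, V90), (J40, V58)} — violation
(Manager=H, EmpID=u, Name=339): 5 rows → {Salary,Office} takes values {(J80, V74), (J40, V31), (J57, V58)} — violation
Two rows agree on {Manager, EmpID, Name} but differ on {Salary, Office}, so {Manager, EmpID, Name} → {Salary, Office} does not hold.

No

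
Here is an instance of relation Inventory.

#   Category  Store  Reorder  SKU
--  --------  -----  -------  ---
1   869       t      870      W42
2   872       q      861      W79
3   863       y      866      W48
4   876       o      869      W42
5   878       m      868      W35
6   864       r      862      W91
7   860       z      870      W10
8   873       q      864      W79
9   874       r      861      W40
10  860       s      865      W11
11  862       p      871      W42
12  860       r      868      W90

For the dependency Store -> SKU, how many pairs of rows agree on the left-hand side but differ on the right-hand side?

3

Store=q: all 2 rows agree on SKU — 0 pairs.
Store=r: violating pairs (6,9), (6,12), (9,12) — 3 pairs.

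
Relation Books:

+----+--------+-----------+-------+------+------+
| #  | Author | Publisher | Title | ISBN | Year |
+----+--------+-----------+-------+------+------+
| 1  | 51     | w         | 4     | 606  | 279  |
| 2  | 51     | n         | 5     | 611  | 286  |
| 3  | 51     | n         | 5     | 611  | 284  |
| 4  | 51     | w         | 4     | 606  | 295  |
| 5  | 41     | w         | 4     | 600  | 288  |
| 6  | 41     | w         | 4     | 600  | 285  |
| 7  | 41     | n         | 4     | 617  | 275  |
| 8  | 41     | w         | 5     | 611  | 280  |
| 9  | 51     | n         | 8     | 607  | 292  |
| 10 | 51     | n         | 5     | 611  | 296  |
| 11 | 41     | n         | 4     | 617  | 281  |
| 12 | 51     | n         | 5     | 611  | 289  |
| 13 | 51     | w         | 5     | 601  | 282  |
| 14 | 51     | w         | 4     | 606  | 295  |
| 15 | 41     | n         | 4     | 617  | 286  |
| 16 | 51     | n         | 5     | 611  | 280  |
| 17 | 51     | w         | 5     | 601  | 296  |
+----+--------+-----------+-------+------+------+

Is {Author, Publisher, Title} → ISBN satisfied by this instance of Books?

(Author=51, Publisher=w, Title=4): rows 1, 4, 14 → ISBN = 606, 606, 606 ✓
(Author=51, Publisher=n, Title=5): rows 2, 3, 10, 12, 16 → ISBN = 611, 611, 611, 611, 611 ✓
(Author=41, Publisher=w, Title=4): rows 5, 6 → ISBN = 600, 600 ✓
(Author=41, Publisher=n, Title=4): rows 7, 11, 15 → ISBN = 617, 617, 617 ✓
(Author=41, Publisher=w, Title=5): row 8 → ISBN = 611 ✓
(Author=51, Publisher=n, Title=8): row 9 → ISBN = 607 ✓
(Author=51, Publisher=w, Title=5): rows 13, 17 → ISBN = 601, 601 ✓
Every {Author, Publisher, Title} value is associated with a single ISBN value, so {Author, Publisher, Title} → ISBN holds.

Yes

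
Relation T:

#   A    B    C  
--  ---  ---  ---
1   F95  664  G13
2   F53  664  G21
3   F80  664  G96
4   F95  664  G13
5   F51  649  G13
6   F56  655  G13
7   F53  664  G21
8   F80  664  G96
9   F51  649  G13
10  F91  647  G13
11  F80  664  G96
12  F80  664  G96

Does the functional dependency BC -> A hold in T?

(B=664, C=G13): rows 1, 4 → A = F95, F95 ✓
(B=664, C=G21): rows 2, 7 → A = F53, F53 ✓
(B=664, C=G96): rows 3, 8, 11, 12 → A = F80, F80, F80, F80 ✓
(B=649, C=G13): rows 5, 9 → A = F51, F51 ✓
(B=655, C=G13): row 6 → A = F56 ✓
(B=647, C=G13): row 10 → A = F91 ✓
Every BC value is associated with a single A value, so BC -> A holds.

Yes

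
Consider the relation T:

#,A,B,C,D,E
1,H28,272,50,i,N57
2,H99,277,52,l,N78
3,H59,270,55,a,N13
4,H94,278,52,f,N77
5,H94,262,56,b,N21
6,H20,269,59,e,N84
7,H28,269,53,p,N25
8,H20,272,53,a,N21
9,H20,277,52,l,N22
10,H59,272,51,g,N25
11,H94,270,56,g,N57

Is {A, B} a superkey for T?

All 11 rows have distinct {A, B} values, so {A, B} → (all attributes) holds and {A, B} is a superkey.

Yes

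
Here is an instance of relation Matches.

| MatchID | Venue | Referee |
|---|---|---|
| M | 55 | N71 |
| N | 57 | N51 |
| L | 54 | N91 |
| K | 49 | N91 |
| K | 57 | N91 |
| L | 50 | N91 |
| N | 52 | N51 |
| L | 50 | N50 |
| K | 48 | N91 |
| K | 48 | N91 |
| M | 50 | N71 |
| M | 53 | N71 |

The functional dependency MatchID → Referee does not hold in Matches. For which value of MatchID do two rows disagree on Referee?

MatchID=M: 3 rows → Referee = N71, N71, N71 ✓
MatchID=N: 2 rows → Referee = N51, N51 ✓
MatchID=L: 3 rows → Referee takes values {N91, N50} — violation
MatchID=K: 4 rows → Referee = N91, N91, N91, N91 ✓
The only MatchID value with inconsistent Referee is MatchID=L.

L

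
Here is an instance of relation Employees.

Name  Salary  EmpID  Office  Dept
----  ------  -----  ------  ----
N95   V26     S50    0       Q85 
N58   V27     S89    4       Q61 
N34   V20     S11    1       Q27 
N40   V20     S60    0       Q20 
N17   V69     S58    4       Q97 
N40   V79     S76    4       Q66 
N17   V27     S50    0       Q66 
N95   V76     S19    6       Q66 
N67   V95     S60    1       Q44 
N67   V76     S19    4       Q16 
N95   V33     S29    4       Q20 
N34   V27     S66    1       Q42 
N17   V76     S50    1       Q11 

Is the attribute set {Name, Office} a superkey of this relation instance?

Two distinct rows share (Name=N34, Office=1), so {Name, Office} does not determine every attribute — not a superkey.

No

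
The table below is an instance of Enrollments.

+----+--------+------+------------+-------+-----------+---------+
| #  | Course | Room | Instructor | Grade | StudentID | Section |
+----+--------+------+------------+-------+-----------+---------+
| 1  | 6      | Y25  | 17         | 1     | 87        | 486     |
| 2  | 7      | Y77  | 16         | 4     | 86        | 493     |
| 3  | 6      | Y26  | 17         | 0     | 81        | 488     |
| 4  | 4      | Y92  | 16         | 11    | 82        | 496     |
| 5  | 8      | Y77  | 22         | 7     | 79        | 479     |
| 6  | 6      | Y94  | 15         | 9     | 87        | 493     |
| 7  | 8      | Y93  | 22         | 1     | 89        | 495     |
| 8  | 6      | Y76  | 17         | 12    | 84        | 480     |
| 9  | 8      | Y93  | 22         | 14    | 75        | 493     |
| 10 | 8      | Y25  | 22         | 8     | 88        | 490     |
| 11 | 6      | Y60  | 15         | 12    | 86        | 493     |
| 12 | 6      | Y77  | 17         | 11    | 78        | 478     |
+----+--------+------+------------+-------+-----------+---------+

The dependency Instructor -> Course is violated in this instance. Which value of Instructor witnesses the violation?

Instructor=17: rows 1, 3, 8, 12 → Course = 6, 6, 6, 6 ✓
Instructor=16: rows 2, 4 → Course takes values {7, 4} — violation
Instructor=22: rows 5, 7, 9, 10 → Course = 8, 8, 8, 8 ✓
Instructor=15: rows 6, 11 → Course = 6, 6 ✓
The only Instructor value with inconsistent Course is Instructor=16.

16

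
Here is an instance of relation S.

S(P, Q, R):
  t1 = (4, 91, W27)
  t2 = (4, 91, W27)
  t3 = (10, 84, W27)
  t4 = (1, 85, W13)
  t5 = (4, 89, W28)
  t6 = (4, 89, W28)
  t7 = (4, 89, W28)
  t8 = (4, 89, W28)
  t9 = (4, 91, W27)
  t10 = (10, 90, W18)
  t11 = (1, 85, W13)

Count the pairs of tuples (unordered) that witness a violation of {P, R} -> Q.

(P=4, R=W27): all 3 rows agree on Q — 0 pairs.
(P=1, R=W13): all 2 rows agree on Q — 0 pairs.
(P=4, R=W28): all 4 rows agree on Q — 0 pairs.

0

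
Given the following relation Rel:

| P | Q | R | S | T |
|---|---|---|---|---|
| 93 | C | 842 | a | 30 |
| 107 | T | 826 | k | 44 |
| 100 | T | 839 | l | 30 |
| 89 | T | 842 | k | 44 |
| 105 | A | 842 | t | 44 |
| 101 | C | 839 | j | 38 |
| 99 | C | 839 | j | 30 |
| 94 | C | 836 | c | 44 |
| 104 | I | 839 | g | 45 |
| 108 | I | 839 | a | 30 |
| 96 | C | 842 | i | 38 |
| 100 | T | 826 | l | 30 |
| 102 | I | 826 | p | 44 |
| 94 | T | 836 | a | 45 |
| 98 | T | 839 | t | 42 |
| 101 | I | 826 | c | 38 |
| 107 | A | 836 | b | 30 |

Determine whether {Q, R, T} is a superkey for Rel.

All 17 rows have distinct {Q, R, T} values, so {Q, R, T} → (all attributes) holds and {Q, R, T} is a superkey.

Yes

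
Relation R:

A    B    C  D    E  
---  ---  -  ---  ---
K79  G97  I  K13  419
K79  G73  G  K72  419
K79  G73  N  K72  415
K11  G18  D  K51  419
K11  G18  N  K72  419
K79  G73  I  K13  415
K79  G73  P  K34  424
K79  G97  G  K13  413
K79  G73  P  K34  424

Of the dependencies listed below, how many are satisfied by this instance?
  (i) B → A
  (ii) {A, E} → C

1

(i) B → A: every LHS value maps to a single RHS value — holds.
(ii) {A, E} → C: (A=K79, E=419): 2 rows → C takes values {I, G} — violation; (A=K79, E=415): 2 rows → C takes values {N, I} — violation; (A=K11, E=419): 2 rows → C takes values {D, N} — violation — fails.
1 of the 2 dependencies holds.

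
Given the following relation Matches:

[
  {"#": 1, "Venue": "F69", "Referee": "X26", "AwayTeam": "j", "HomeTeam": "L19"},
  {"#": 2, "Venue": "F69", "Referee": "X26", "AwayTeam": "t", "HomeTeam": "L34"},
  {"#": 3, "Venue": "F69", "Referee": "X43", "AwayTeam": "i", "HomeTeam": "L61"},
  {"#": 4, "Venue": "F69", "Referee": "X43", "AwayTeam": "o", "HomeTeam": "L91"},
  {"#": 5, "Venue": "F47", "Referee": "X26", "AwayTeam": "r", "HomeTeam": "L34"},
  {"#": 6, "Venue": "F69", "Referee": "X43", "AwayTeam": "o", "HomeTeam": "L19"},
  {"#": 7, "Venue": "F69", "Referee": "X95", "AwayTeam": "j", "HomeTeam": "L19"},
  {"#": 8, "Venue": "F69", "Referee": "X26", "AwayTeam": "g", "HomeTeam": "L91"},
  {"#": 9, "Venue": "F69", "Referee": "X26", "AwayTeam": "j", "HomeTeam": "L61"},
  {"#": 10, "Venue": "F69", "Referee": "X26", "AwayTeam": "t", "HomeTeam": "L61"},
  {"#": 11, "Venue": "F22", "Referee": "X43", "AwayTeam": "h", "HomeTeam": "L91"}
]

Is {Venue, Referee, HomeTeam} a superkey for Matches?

Rows 9 and 10 have the same {Venue, Referee, HomeTeam} value (Venue=F69, Referee=X26, HomeTeam=L61) but are distinct tuples, so {Venue, Referee, HomeTeam} does not determine every attribute — not a superkey.

No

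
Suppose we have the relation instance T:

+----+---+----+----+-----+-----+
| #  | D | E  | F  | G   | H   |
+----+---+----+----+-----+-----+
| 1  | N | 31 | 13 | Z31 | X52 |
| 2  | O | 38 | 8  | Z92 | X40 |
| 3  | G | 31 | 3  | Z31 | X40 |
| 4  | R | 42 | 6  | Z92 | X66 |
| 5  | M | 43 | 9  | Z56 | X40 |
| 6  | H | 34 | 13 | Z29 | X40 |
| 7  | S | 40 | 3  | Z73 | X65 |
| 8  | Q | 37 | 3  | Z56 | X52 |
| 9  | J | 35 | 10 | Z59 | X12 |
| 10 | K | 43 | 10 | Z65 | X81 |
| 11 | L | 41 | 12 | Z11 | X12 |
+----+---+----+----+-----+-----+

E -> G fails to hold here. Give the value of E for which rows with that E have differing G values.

E=31: rows 1, 3 → G = Z31, Z31 ✓
E=38: row 2 → G = Z92 ✓
E=42: row 4 → G = Z92 ✓
E=43: rows 5, 10 → G takes values {Z56, Z65} — violation
E=34: row 6 → G = Z29 ✓
E=40: row 7 → G = Z73 ✓
E=37: row 8 → G = Z56 ✓
E=35: row 9 → G = Z59 ✓
E=41: row 11 → G = Z11 ✓
The only E value with inconsistent G is E=43.

43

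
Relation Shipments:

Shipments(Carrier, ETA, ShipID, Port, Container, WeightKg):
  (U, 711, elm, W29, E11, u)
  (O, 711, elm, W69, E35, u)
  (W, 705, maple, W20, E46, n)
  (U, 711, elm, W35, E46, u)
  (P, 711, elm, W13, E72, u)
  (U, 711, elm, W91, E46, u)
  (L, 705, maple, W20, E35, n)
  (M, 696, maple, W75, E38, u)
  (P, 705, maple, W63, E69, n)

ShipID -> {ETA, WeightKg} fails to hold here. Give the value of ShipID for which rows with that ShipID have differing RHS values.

ShipID=elm: 5 rows → {ETA,WeightKg} = (711, u), (711, u), (711, u), (711, u), (711, u) ✓
ShipID=maple: 4 rows → {ETA,WeightKg} takes values {(705, n), (696, u)} — violation
The only ShipID value with inconsistent RHS is ShipID=maple.

maple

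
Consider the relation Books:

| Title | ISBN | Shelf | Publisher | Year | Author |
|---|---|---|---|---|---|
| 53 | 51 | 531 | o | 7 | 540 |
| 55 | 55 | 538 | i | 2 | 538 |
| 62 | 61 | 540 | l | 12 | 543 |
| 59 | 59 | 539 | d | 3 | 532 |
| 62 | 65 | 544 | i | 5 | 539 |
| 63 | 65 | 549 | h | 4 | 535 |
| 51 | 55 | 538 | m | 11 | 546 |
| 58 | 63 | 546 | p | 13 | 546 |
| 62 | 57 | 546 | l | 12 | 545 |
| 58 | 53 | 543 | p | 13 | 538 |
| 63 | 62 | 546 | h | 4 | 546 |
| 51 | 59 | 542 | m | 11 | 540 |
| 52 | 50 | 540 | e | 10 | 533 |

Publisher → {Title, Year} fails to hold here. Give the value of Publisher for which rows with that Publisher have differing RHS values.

Publisher=o: 1 row → {Title,Year} = (53, 7) ✓
Publisher=i: 2 rows → {Title,Year} takes values {(55, 2), (62, 5)} — violation
Publisher=l: 2 rows → {Title,Year} = (62, 12), (62, 12) ✓
Publisher=d: 1 row → {Title,Year} = (59, 3) ✓
Publisher=h: 2 rows → {Title,Year} = (63, 4), (63, 4) ✓
Publisher=m: 2 rows → {Title,Year} = (51, 11), (51, 11) ✓
Publisher=p: 2 rows → {Title,Year} = (58, 13), (58, 13) ✓
Publisher=e: 1 row → {Title,Year} = (52, 10) ✓
The only Publisher value with inconsistent RHS is Publisher=i.

i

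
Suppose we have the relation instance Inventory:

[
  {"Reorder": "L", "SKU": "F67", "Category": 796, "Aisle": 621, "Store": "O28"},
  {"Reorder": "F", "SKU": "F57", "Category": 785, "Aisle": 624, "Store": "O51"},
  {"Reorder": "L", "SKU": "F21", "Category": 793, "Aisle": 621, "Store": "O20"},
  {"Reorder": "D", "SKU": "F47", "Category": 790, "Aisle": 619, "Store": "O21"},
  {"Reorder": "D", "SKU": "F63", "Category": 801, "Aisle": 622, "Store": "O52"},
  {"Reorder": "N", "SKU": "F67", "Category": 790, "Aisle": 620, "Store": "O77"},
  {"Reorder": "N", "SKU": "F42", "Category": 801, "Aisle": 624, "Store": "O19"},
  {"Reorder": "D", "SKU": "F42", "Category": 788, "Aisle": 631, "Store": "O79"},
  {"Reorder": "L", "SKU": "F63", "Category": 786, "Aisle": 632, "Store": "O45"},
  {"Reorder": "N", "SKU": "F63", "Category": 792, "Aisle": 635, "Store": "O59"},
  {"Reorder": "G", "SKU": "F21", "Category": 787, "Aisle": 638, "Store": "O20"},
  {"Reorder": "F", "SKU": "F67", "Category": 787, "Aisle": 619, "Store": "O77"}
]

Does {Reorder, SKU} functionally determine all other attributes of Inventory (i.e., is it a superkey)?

All 12 rows have distinct {Reorder, SKU} values, so {Reorder, SKU} → (all attributes) holds and {Reorder, SKU} is a superkey.

Yes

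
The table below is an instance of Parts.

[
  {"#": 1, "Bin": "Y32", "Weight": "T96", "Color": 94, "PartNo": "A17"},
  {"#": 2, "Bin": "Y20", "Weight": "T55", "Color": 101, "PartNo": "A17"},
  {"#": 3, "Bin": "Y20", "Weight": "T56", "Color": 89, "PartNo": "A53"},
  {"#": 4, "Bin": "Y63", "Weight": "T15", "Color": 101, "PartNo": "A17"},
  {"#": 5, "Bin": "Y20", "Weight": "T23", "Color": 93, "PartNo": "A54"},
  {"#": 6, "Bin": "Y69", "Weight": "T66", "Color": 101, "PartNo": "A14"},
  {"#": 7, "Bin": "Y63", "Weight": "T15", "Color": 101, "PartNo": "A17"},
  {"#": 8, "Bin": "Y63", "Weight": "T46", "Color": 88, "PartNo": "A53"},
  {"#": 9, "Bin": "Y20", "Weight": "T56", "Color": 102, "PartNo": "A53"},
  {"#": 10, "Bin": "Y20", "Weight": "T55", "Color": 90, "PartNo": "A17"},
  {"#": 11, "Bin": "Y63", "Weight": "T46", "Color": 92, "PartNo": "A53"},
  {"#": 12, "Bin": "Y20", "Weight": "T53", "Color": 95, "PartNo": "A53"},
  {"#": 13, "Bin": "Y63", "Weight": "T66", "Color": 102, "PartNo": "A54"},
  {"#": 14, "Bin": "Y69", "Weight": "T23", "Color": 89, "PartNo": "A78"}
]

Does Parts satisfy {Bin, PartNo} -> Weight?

No

(Bin=Y32, PartNo=A17): row 1 → Weight = T96 ✓
(Bin=Y20, PartNo=A17): rows 2, 10 → Weight = T55, T55 ✓
(Bin=Y20, PartNo=A53): rows 3, 9, 12 → Weight takes values {T56, T53} — violation
(Bin=Y63, PartNo=A17): rows 4, 7 → Weight = T15, T15 ✓
(Bin=Y20, PartNo=A54): row 5 → Weight = T23 ✓
(Bin=Y69, PartNo=A14): row 6 → Weight = T66 ✓
(Bin=Y63, PartNo=A53): rows 8, 11 → Weight = T46, T46 ✓
(Bin=Y63, PartNo=A54): row 13 → Weight = T66 ✓
(Bin=Y69, PartNo=A78): row 14 → Weight = T23 ✓
Two rows agree on {Bin, PartNo} but differ on Weight, so {Bin, PartNo} -> Weight does not hold.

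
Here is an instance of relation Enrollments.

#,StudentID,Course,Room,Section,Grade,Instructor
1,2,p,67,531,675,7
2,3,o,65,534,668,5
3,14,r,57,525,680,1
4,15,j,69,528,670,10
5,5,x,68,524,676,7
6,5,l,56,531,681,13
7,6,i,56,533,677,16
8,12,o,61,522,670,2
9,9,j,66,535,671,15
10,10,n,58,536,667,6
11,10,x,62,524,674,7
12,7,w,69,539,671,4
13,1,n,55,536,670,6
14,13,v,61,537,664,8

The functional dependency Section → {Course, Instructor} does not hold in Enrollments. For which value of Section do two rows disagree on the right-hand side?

Section=531: rows 1, 6 → {Course,Instructor} takes values {(p, 7), (l, 13)} — violation
Section=534: row 2 → {Course,Instructor} = (o, 5) ✓
Section=525: row 3 → {Course,Instructor} = (r, 1) ✓
Section=528: row 4 → {Course,Instructor} = (j, 10) ✓
Section=524: rows 5, 11 → {Course,Instructor} = (x, 7), (x, 7) ✓
Section=533: row 7 → {Course,Instructor} = (i, 16) ✓
Section=522: row 8 → {Course,Instructor} = (o, 2) ✓
Section=535: row 9 → {Course,Instructor} = (j, 15) ✓
Section=536: rows 10, 13 → {Course,Instructor} = (n, 6), (n, 6) ✓
Section=539: row 12 → {Course,Instructor} = (w, 4) ✓
Section=537: row 14 → {Course,Instructor} = (v, 8) ✓
The only Section value with inconsistent RHS is Section=531.

531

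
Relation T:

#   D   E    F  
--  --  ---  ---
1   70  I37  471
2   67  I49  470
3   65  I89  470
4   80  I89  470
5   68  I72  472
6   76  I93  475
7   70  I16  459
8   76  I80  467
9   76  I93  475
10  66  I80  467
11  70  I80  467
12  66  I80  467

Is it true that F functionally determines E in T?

F=471: row 1 → E = I37 ✓
F=470: rows 2, 3, 4 → E takes values {I49, I89} — violation
F=472: row 5 → E = I72 ✓
F=475: rows 6, 9 → E = I93, I93 ✓
F=459: row 7 → E = I16 ✓
F=467: rows 8, 10, 11, 12 → E = I80, I80, I80, I80 ✓
Two rows agree on F but differ on E, so F -> E does not hold.

No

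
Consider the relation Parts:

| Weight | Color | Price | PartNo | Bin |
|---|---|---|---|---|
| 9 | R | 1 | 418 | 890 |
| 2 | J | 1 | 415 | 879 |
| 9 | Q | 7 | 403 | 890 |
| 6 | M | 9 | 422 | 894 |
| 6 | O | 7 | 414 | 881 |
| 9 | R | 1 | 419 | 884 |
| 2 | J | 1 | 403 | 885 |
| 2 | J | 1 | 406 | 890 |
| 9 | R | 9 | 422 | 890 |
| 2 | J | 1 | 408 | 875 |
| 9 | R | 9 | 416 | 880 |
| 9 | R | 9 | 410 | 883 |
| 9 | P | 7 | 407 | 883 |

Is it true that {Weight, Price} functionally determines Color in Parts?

No

(Weight=9, Price=1): 2 rows → Color = R, R ✓
(Weight=2, Price=1): 4 rows → Color = J, J, J, J ✓
(Weight=9, Price=7): 2 rows → Color takes values {Q, P} — violation
(Weight=6, Price=9): 1 row → Color = M ✓
(Weight=6, Price=7): 1 row → Color = O ✓
(Weight=9, Price=9): 3 rows → Color = R, R, R ✓
Two rows agree on {Weight, Price} but differ on Color, so {Weight, Price} -> Color does not hold.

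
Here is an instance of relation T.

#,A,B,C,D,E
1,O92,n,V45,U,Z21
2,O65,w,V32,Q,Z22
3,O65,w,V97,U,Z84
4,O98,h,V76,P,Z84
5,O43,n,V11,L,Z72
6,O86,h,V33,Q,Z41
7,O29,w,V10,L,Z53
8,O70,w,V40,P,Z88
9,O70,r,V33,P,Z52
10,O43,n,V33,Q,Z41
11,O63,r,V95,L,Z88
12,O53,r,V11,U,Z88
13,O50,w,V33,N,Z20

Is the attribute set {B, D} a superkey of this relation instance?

Yes

All 13 rows have distinct {B, D} values, so {B, D} → (all attributes) holds and {B, D} is a superkey.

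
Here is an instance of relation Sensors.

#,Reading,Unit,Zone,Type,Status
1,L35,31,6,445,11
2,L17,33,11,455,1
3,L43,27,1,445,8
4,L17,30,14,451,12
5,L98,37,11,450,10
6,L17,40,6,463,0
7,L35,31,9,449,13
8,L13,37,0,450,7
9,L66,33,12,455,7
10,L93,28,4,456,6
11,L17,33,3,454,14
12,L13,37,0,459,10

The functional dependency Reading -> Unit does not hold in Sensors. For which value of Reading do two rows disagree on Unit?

Reading=L35: rows 1, 7 → Unit = 31, 31 ✓
Reading=L17: rows 2, 4, 6, 11 → Unit takes values {33, 30, 40} — violation
Reading=L43: row 3 → Unit = 27 ✓
Reading=L98: row 5 → Unit = 37 ✓
Reading=L13: rows 8, 12 → Unit = 37, 37 ✓
Reading=L66: row 9 → Unit = 33 ✓
Reading=L93: row 10 → Unit = 28 ✓
The only Reading value with inconsistent Unit is Reading=L17.

L17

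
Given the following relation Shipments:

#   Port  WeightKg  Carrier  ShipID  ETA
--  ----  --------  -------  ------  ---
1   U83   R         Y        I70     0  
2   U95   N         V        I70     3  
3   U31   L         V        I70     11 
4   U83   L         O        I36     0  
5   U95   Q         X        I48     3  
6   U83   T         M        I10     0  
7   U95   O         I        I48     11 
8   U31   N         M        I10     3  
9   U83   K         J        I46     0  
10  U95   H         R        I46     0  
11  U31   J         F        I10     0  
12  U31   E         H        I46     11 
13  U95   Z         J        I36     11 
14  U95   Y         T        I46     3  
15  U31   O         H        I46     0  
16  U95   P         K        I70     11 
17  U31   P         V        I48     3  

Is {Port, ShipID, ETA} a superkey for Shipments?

All 17 rows have distinct {Port, ShipID, ETA} values, so {Port, ShipID, ETA} → (all attributes) holds and {Port, ShipID, ETA} is a superkey.

Yes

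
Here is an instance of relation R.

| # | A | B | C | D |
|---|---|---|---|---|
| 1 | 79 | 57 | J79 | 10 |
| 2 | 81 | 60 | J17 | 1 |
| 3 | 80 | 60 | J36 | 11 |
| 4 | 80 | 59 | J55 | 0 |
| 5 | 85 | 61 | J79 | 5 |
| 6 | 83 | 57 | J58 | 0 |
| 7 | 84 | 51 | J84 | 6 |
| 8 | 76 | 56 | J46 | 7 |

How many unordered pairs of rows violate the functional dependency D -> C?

1

D=0: violating pairs (4,6) — 1 pair.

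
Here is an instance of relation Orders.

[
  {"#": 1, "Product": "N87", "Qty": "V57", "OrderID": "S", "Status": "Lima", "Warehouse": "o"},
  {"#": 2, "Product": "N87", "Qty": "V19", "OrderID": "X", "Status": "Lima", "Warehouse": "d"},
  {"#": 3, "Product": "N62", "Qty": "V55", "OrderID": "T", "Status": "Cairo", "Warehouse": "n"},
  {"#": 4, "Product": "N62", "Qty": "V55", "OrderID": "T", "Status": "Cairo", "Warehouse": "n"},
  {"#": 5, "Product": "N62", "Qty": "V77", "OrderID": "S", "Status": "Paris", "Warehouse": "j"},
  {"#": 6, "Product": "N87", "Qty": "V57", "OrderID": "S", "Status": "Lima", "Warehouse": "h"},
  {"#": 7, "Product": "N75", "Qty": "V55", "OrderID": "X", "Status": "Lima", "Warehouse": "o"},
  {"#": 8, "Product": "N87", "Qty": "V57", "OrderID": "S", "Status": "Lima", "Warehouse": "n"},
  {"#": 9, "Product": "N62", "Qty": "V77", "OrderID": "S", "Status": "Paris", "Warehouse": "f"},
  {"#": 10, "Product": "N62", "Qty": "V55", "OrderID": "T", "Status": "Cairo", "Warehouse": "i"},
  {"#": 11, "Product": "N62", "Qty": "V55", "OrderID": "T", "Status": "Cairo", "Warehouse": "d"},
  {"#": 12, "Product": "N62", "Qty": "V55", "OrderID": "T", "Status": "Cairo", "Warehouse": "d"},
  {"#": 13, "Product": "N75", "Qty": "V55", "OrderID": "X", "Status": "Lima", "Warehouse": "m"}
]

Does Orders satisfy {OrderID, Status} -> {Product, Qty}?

No

(OrderID=S, Status=Lima): rows 1, 6, 8 → {Product,Qty} = (N87, V57), (N87, V57), (N87, V57) ✓
(OrderID=X, Status=Lima): rows 2, 7, 13 → {Product,Qty} takes values {(N87, V19), (N75, V55)} — violation
(OrderID=T, Status=Cairo): rows 3, 4, 10, 11, 12 → {Product,Qty} = (N62, V55), (N62, V55), (N62, V55), (N62, V55), (N62, V55) ✓
(OrderID=S, Status=Paris): rows 5, 9 → {Product,Qty} = (N62, V77), (N62, V77) ✓
Two rows agree on {OrderID, Status} but differ on {Product, Qty}, so {OrderID, Status} -> {Product, Qty} does not hold.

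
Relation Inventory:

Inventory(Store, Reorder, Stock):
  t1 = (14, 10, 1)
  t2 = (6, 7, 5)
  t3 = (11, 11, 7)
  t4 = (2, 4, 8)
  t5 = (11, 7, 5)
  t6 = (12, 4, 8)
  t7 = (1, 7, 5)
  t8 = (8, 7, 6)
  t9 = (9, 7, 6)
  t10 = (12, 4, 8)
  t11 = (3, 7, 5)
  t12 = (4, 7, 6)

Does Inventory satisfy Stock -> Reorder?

Stock=1: row 1 → Reorder = 10 ✓
Stock=5: rows 2, 5, 7, 11 → Reorder = 7, 7, 7, 7 ✓
Stock=7: row 3 → Reorder = 11 ✓
Stock=8: rows 4, 6, 10 → Reorder = 4, 4, 4 ✓
Stock=6: rows 8, 9, 12 → Reorder = 7, 7, 7 ✓
Every Stock value is associated with a single Reorder value, so Stock -> Reorder holds.

Yes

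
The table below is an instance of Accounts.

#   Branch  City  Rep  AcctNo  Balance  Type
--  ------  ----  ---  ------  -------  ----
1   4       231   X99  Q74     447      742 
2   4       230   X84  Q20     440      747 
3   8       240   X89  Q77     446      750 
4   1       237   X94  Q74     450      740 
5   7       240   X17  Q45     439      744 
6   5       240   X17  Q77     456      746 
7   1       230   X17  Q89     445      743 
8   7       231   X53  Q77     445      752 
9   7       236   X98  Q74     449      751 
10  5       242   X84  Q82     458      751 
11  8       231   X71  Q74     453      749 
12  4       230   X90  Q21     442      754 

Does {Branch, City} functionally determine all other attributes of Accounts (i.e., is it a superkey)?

No

Rows 2 and 12 have the same {Branch, City} value (Branch=4, City=230) but are distinct tuples, so {Branch, City} does not determine every attribute — not a superkey.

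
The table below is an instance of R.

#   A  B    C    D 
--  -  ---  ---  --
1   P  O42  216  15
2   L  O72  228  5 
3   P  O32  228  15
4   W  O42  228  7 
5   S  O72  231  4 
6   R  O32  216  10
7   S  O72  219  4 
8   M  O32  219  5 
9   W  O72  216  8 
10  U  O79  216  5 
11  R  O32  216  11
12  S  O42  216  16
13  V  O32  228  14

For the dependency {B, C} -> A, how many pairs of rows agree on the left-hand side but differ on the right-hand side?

(B=O42, C=216): violating pairs (1,12) — 1 pair.
(B=O32, C=228): violating pairs (3,13) — 1 pair.
(B=O32, C=216): all 2 rows agree on A — 0 pairs.

2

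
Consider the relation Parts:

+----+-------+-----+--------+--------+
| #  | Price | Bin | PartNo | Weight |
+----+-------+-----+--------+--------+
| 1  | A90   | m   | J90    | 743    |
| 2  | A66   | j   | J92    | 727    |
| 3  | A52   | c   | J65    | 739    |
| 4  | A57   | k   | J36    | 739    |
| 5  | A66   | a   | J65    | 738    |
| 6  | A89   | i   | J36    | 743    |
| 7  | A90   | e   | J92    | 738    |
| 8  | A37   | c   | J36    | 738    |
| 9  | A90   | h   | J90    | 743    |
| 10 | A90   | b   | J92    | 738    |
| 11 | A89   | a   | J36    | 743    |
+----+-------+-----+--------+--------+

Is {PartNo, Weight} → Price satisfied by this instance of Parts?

(PartNo=J90, Weight=743): rows 1, 9 → Price = A90, A90 ✓
(PartNo=J92, Weight=727): row 2 → Price = A66 ✓
(PartNo=J65, Weight=739): row 3 → Price = A52 ✓
(PartNo=J36, Weight=739): row 4 → Price = A57 ✓
(PartNo=J65, Weight=738): row 5 → Price = A66 ✓
(PartNo=J36, Weight=743): rows 6, 11 → Price = A89, A89 ✓
(PartNo=J92, Weight=738): rows 7, 10 → Price = A90, A90 ✓
(PartNo=J36, Weight=738): row 8 → Price = A37 ✓
Every {PartNo, Weight} value is associated with a single Price value, so {PartNo, Weight} → Price holds.

Yes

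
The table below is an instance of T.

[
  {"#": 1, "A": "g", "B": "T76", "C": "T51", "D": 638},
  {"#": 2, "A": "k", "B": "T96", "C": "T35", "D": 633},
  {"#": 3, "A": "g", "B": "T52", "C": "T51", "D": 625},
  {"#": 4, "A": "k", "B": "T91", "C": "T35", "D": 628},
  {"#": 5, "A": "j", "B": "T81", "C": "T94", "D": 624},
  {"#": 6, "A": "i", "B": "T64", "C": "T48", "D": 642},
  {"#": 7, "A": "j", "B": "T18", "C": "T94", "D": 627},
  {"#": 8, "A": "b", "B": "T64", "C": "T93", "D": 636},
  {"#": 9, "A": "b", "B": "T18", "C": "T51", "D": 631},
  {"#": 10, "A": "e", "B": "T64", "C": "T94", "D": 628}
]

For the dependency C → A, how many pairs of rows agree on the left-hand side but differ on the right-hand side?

C=T51: violating pairs (1,9), (3,9) — 2 pairs.
C=T35: all 2 rows agree on A — 0 pairs.
C=T94: violating pairs (5,10), (7,10) — 2 pairs.

4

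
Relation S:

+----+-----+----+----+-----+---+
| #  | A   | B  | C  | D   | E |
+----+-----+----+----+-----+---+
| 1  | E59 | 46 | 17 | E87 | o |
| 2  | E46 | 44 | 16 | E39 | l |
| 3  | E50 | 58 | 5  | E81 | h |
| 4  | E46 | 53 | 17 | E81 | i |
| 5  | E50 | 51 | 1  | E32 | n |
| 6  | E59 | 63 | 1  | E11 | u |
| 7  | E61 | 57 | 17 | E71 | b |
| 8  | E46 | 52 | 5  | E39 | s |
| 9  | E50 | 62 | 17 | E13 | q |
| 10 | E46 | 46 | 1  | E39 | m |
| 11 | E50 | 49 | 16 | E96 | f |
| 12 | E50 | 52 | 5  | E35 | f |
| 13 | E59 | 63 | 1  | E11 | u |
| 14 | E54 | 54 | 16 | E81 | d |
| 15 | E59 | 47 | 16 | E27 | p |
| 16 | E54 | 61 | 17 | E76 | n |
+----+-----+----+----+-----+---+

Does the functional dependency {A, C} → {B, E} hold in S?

No

(A=E59, C=17): row 1 → {B,E} = (46, o) ✓
(A=E46, C=16): row 2 → {B,E} = (44, l) ✓
(A=E50, C=5): rows 3, 12 → {B,E} takes values {(58, h), (52, f)} — violation
(A=E46, C=17): row 4 → {B,E} = (53, i) ✓
(A=E50, C=1): row 5 → {B,E} = (51, n) ✓
(A=E59, C=1): rows 6, 13 → {B,E} = (63, u), (63, u) ✓
(A=E61, C=17): row 7 → {B,E} = (57, b) ✓
(A=E46, C=5): row 8 → {B,E} = (52, s) ✓
(A=E50, C=17): row 9 → {B,E} = (62, q) ✓
(A=E46, C=1): row 10 → {B,E} = (46, m) ✓
(A=E50, C=16): row 11 → {B,E} = (49, f) ✓
(A=E54, C=16): row 14 → {B,E} = (54, d) ✓
(A=E59, C=16): row 15 → {B,E} = (47, p) ✓
(A=E54, C=17): row 16 → {B,E} = (61, n) ✓
Two rows agree on {A, C} but differ on {B, E}, so {A, C} → {B, E} does not hold.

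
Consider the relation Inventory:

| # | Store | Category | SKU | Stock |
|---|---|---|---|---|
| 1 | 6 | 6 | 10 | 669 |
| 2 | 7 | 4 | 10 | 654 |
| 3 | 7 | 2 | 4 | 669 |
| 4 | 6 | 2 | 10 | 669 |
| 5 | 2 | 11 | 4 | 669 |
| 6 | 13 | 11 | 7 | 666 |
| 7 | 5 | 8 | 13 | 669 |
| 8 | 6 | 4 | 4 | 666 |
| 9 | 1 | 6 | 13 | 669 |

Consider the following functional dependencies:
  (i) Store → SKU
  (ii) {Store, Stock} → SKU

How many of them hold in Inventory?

(i) Store → SKU: Store=6: rows 1, 4, 8 → SKU takes values {10, 4} — violation; Store=7: rows 2, 3 → SKU takes values {10, 4} — violation — fails.
(ii) {Store, Stock} → SKU: every LHS value maps to a single RHS value — holds.
1 of the 2 dependencies holds.

1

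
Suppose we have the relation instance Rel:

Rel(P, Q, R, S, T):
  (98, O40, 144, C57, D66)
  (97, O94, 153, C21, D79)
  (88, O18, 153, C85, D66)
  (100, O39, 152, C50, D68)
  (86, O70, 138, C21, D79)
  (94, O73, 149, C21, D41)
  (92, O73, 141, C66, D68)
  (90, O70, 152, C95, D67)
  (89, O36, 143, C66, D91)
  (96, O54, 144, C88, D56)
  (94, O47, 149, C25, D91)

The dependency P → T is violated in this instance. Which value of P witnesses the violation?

94

P=98: 1 row → T = D66 ✓
P=97: 1 row → T = D79 ✓
P=88: 1 row → T = D66 ✓
P=100: 1 row → T = D68 ✓
P=86: 1 row → T = D79 ✓
P=94: 2 rows → T takes values {D41, D91} — violation
P=92: 1 row → T = D68 ✓
P=90: 1 row → T = D67 ✓
P=89: 1 row → T = D91 ✓
P=96: 1 row → T = D56 ✓
The only P value with inconsistent T is P=94.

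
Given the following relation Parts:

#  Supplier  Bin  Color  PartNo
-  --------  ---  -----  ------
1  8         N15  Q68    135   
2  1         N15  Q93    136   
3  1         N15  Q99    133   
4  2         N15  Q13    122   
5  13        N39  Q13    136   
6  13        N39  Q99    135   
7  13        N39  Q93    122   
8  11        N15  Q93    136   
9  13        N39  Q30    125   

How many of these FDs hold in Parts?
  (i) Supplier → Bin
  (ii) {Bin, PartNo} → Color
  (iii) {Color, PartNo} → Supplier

2

(i) Supplier → Bin: every LHS value maps to a single RHS value — holds.
(ii) {Bin, PartNo} → Color: every LHS value maps to a single RHS value — holds.
(iii) {Color, PartNo} → Supplier: (Color=Q93, PartNo=136): rows 2, 8 → Supplier takes values {1, 11} — violation — fails.
2 of the 3 dependencies hold.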